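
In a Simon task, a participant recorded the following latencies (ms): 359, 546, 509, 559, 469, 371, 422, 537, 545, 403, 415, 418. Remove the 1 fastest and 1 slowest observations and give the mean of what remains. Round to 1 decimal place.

463.5 ms

Sorted: 359, 371, 403, 415, 418, 422, 469, 509, 537, 545, 546, 559
Drop lowest 1 (359) and highest 1 (559)
Remaining (n=10): Σ = 4635, mean = 4635/10 = 463.500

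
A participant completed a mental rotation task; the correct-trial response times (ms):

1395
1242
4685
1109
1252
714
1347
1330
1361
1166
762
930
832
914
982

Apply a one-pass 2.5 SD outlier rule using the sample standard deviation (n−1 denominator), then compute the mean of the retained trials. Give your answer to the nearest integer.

1095 ms

n = 15, ΣRT = 20021, M = 1334.733
Σ(x−M)² = 12754972.93; s = √(12754972.93/14) = 954.500
Cutoffs: 1334.733 ± 2.5·954.500 → [-1051.5, 3721.0]
Outside: 4685 → excluded.
Retained (n=14): Σ = 15336, mean = 15336/14 = 1095.429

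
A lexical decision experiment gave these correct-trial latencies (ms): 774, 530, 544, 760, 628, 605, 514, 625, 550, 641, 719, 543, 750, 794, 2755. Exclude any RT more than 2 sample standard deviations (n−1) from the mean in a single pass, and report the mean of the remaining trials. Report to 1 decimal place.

n = 15, ΣRT = 11732, M = 782.133
Σ(x−M)² = 4300905.73; s = √(4300905.73/14) = 554.263
Cutoffs: 782.133 ± 2·554.263 → [-326.4, 1890.7]
Outside: 2755 → excluded.
Retained (n=14): Σ = 8977, mean = 8977/14 = 641.214

641.2 ms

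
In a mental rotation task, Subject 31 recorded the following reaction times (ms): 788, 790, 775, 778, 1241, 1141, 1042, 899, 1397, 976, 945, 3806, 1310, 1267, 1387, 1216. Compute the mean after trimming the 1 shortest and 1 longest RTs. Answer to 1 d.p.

Sorted: 775, 778, 788, 790, 899, 945, 976, 1042, 1141, 1216, 1241, 1267, 1310, 1387, 1397, 3806
Drop lowest 1 (775) and highest 1 (3806)
Remaining (n=14): Σ = 15177, mean = 15177/14 = 1084.071

1084.1 ms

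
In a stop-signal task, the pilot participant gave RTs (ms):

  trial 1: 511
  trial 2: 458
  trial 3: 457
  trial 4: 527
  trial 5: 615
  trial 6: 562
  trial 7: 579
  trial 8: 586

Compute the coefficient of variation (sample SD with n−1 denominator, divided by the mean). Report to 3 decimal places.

n = 8, Σ = 4295, M = 536.8750
Σ(x−M)² = 24290.875; s = √(24290.875/7) = 58.9078
CV = 58.9078 / 536.8750 = 0.10972

0.110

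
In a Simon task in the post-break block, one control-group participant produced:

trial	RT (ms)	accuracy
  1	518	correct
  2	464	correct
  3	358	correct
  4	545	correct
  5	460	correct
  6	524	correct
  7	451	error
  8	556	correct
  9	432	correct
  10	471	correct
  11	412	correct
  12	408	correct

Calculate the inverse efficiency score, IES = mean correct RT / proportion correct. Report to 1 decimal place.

510.5 ms

Correct trials (n=11): 518, 464, 358, 545, 460, 524, 556, 432, 471, 412, 408
Mean correct RT = 5148/11 = 468.0000 ms
Proportion correct = 11/12
IES = 468.0000 / (11/12) = 510.545 ms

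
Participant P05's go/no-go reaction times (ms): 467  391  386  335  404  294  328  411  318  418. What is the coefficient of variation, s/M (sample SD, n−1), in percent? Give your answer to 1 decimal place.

14.4%

n = 10, Σ = 3752, M = 375.2000
Σ(x−M)² = 26445.600; s = √(26445.600/9) = 54.2070
CV = 54.2070 / 375.2000 = 0.14447 = 14.447%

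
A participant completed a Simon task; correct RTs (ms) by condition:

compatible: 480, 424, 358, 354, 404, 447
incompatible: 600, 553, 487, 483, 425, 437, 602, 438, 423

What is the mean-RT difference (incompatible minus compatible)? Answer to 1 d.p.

M(compatible) = 2467/6 = 411.167
M(incompatible) = 4448/9 = 494.222
Difference = 494.222 − 411.167 = 83.056 ms

83.1 ms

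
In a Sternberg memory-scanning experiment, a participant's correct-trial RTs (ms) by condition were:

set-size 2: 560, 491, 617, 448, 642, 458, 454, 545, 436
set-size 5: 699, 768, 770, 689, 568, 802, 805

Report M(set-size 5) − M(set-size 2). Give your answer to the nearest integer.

M(set-size 2) = 4651/9 = 516.778
M(set-size 5) = 5101/7 = 728.714
Difference = 728.714 − 516.778 = 211.937 ms

212 ms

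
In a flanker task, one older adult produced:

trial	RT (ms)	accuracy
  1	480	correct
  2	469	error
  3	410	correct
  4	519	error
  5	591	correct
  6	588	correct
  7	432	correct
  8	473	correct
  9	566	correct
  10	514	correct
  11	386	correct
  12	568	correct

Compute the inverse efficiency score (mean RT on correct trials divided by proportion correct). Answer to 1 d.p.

Correct trials (n=10): 480, 410, 591, 588, 432, 473, 566, 514, 386, 568
Mean correct RT = 5008/10 = 500.8000 ms
Proportion correct = 10/12
IES = 500.8000 / (10/12) = 600.960 ms

601.0 ms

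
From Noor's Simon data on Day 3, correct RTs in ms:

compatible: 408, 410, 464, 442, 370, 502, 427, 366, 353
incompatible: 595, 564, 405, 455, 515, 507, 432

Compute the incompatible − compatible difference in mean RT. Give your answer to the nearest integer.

M(compatible) = 3742/9 = 415.778
M(incompatible) = 3473/7 = 496.143
Difference = 496.143 − 415.778 = 80.365 ms

80 ms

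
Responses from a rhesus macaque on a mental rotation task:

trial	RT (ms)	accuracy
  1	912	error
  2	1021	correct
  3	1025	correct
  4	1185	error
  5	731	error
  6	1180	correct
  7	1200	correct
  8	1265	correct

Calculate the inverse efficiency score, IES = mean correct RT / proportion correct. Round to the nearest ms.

1821 ms

Correct trials (n=5): 1021, 1025, 1180, 1200, 1265
Mean correct RT = 5691/5 = 1138.2000 ms
Proportion correct = 5/8
IES = 1138.2000 / (5/8) = 1821.120 ms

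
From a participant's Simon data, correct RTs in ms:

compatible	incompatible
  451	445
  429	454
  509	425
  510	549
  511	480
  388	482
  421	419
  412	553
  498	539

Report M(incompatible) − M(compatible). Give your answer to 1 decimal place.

24.1 ms

M(compatible) = 4129/9 = 458.778
M(incompatible) = 4346/9 = 482.889
Difference = 482.889 − 458.778 = 24.111 ms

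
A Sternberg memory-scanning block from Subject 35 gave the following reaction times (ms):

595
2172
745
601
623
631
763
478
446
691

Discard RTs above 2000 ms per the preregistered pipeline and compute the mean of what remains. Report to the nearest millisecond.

Excluded: 2172
Retained (n=9): Σ = 5573
Mean = 5573/9 = 619.2222

619 ms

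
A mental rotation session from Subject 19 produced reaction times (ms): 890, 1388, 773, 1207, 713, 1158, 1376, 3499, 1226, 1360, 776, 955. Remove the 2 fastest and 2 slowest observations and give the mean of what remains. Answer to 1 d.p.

1118.5 ms

Sorted: 713, 773, 776, 890, 955, 1158, 1207, 1226, 1360, 1376, 1388, 3499
Drop lowest 2 (713, 773) and highest 2 (1388, 3499)
Remaining (n=8): Σ = 8948, mean = 8948/8 = 1118.500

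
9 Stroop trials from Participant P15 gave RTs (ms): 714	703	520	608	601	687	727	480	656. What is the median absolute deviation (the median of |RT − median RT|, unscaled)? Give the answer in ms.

55 ms

Sorted: 480, 520, 601, 608, 656, 687, 703, 714, 727 → median = 656
|x − 656|: 58, 47, 136, 48, 55, 31, 71, 176, 0
Sorted deviations: 0, 31, 47, 48, 55, 58, 71, 136, 176 → MAD = 55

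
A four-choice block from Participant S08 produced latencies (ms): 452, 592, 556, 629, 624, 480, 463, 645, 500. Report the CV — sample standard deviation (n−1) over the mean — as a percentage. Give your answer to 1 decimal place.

14.0%

n = 9, Σ = 4941, M = 549.0000
Σ(x−M)² = 47106.000; s = √(47106.000/8) = 76.7349
CV = 76.7349 / 549.0000 = 0.13977 = 13.977%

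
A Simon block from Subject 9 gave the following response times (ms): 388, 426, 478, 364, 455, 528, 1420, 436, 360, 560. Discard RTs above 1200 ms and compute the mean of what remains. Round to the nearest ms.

444 ms

Excluded: 1420
Retained (n=9): Σ = 3995
Mean = 3995/9 = 443.8889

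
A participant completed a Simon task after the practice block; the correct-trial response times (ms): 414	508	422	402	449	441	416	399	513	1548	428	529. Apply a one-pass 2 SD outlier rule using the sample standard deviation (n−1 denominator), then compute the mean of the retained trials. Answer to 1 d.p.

n = 12, ΣRT = 6469, M = 539.083
Σ(x−M)² = 1132654.92; s = √(1132654.92/11) = 320.887
Cutoffs: 539.083 ± 2·320.887 → [-102.7, 1180.9]
Outside: 1548 → excluded.
Retained (n=11): Σ = 4921, mean = 4921/11 = 447.364

447.4 ms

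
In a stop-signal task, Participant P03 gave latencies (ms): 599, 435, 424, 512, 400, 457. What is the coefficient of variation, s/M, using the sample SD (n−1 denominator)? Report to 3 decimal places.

n = 6, Σ = 2827, M = 471.1667
Σ(x−M)² = 26806.833; s = √(26806.833/5) = 73.2214
CV = 73.2214 / 471.1667 = 0.15540

0.155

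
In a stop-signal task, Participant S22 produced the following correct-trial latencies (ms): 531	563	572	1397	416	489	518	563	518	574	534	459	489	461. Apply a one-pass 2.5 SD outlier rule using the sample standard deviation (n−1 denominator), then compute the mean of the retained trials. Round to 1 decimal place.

n = 14, ΣRT = 8084, M = 577.429
Σ(x−M)² = 752539.43; s = √(752539.43/13) = 240.599
Cutoffs: 577.429 ± 2.5·240.599 → [-24.1, 1178.9]
Outside: 1397 → excluded.
Retained (n=13): Σ = 6687, mean = 6687/13 = 514.385

514.4 ms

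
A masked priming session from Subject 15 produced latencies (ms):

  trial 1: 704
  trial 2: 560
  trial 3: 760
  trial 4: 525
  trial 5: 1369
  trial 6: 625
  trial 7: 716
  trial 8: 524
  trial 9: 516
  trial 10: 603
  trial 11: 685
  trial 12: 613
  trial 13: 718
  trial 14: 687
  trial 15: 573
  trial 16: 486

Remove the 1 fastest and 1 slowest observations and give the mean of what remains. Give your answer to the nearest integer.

629 ms

Sorted: 486, 516, 524, 525, 560, 573, 603, 613, 625, 685, 687, 704, 716, 718, 760, 1369
Drop lowest 1 (486) and highest 1 (1369)
Remaining (n=14): Σ = 8809, mean = 8809/14 = 629.214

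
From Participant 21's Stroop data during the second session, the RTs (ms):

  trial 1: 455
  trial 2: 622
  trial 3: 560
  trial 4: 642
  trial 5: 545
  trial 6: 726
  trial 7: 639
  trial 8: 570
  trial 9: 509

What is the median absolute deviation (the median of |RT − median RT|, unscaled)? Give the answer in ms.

Sorted: 455, 509, 545, 560, 570, 622, 639, 642, 726 → median = 570
|x − 570|: 115, 52, 10, 72, 25, 156, 69, 0, 61
Sorted deviations: 0, 10, 25, 52, 61, 69, 72, 115, 156 → MAD = 61

61 ms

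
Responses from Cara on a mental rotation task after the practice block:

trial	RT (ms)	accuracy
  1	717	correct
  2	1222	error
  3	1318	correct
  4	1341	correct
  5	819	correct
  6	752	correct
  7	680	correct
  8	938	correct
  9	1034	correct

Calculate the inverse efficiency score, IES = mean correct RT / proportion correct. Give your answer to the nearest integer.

Correct trials (n=8): 717, 1318, 1341, 819, 752, 680, 938, 1034
Mean correct RT = 7599/8 = 949.8750 ms
Proportion correct = 8/9
IES = 949.8750 / (8/9) = 1068.609 ms

1069 ms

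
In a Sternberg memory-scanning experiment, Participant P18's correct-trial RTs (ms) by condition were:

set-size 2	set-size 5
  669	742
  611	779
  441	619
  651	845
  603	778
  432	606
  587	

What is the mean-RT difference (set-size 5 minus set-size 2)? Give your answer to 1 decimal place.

157.6 ms

M(set-size 2) = 3994/7 = 570.571
M(set-size 5) = 4369/6 = 728.167
Difference = 728.167 − 570.571 = 157.595 ms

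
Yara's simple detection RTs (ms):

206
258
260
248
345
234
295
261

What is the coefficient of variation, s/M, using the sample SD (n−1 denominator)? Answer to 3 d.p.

0.158

n = 8, Σ = 2107, M = 263.3750
Σ(x−M)² = 12099.875; s = √(12099.875/7) = 41.5759
CV = 41.5759 / 263.3750 = 0.15786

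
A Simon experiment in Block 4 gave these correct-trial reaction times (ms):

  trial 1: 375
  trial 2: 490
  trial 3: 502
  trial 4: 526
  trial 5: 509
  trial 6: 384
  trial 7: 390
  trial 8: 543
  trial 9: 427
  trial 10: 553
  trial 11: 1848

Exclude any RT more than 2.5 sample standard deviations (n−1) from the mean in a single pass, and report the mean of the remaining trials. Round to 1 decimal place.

n = 11, ΣRT = 6547, M = 595.182
Σ(x−M)² = 1769477.64; s = √(1769477.64/10) = 420.652
Cutoffs: 595.182 ± 2.5·420.652 → [-456.4, 1646.8]
Outside: 1848 → excluded.
Retained (n=10): Σ = 4699, mean = 4699/10 = 469.900

469.9 ms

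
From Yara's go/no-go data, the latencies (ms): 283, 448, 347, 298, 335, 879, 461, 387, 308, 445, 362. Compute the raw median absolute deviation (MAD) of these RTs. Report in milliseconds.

Sorted: 283, 298, 308, 335, 347, 362, 387, 445, 448, 461, 879 → median = 362
|x − 362|: 79, 86, 15, 64, 27, 517, 99, 25, 54, 83, 0
Sorted deviations: 0, 15, 25, 27, 54, 64, 79, 83, 86, 99, 517 → MAD = 64

64 ms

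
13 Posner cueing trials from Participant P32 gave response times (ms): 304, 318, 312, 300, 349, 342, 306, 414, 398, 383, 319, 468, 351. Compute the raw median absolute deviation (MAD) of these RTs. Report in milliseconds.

36 ms

Sorted: 300, 304, 306, 312, 318, 319, 342, 349, 351, 383, 398, 414, 468 → median = 342
|x − 342|: 38, 24, 30, 42, 7, 0, 36, 72, 56, 41, 23, 126, 9
Sorted deviations: 0, 7, 9, 23, 24, 30, 36, 38, 41, 42, 56, 72, 126 → MAD = 36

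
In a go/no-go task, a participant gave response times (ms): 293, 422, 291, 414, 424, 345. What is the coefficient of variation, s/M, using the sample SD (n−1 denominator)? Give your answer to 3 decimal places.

n = 6, Σ = 2189, M = 364.8333
Σ(x−M)² = 20190.833; s = √(20190.833/5) = 63.5466
CV = 63.5466 / 364.8333 = 0.17418

0.174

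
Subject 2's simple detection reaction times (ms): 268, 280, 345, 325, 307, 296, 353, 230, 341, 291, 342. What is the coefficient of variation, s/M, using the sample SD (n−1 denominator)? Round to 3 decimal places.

n = 11, Σ = 3378, M = 307.0909
Σ(x−M)² = 14820.909; s = √(14820.909/10) = 38.4979
CV = 38.4979 / 307.0909 = 0.12536

0.125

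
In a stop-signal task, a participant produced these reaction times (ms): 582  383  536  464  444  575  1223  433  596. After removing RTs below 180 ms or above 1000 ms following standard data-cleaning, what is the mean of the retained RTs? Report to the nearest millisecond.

Excluded: 1223
Retained (n=8): Σ = 4013
Mean = 4013/8 = 501.6250

502 ms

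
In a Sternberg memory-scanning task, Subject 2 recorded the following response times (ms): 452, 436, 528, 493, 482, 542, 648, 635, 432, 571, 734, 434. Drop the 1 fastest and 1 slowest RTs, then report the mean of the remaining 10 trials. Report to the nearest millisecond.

Sorted: 432, 434, 436, 452, 482, 493, 528, 542, 571, 635, 648, 734
Drop lowest 1 (432) and highest 1 (734)
Remaining (n=10): Σ = 5221, mean = 5221/10 = 522.100

522 ms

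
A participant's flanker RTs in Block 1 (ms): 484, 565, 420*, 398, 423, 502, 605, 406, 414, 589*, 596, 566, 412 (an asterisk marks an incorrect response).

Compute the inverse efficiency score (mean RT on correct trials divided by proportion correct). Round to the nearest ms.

Correct trials (n=11): 484, 565, 398, 423, 502, 605, 406, 414, 596, 566, 412
Mean correct RT = 5371/11 = 488.2727 ms
Proportion correct = 11/13
IES = 488.2727 / (11/13) = 577.050 ms

577 ms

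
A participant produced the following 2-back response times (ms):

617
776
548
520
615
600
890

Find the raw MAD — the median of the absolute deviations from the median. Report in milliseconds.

Sorted: 520, 548, 600, 615, 617, 776, 890 → median = 615
|x − 615|: 2, 161, 67, 95, 0, 15, 275
Sorted deviations: 0, 2, 15, 67, 95, 161, 275 → MAD = 67

67 ms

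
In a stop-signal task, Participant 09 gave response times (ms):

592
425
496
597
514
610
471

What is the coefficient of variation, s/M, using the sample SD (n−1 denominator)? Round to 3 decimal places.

0.135

n = 7, Σ = 3705, M = 529.2857
Σ(x−M)² = 30647.429; s = √(30647.429/6) = 71.4696
CV = 71.4696 / 529.2857 = 0.13503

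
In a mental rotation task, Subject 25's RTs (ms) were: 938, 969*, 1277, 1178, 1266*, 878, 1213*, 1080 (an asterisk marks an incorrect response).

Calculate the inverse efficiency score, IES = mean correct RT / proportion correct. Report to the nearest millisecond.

Correct trials (n=5): 938, 1277, 1178, 878, 1080
Mean correct RT = 5351/5 = 1070.2000 ms
Proportion correct = 5/8
IES = 1070.2000 / (5/8) = 1712.320 ms

1712 ms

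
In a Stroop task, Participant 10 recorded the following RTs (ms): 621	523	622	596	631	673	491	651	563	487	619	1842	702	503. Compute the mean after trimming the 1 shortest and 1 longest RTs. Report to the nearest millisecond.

Sorted: 487, 491, 503, 523, 563, 596, 619, 621, 622, 631, 651, 673, 702, 1842
Drop lowest 1 (487) and highest 1 (1842)
Remaining (n=12): Σ = 7195, mean = 7195/12 = 599.583

600 ms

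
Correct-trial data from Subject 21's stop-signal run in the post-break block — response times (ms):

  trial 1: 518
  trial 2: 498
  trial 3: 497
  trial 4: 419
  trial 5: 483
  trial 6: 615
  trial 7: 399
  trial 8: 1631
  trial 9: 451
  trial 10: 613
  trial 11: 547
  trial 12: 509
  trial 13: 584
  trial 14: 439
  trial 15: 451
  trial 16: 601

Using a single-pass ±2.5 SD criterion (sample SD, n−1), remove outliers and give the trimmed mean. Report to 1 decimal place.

508.3 ms

n = 16, ΣRT = 9255, M = 578.438
Σ(x−M)² = 1252173.94; s = √(1252173.94/15) = 288.926
Cutoffs: 578.438 ± 2.5·288.926 → [-143.9, 1300.8]
Outside: 1631 → excluded.
Retained (n=15): Σ = 7624, mean = 7624/15 = 508.267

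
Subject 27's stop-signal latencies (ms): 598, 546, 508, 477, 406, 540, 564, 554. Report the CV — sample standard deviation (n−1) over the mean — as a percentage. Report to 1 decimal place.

n = 8, Σ = 4193, M = 524.1250
Σ(x−M)² = 25104.875; s = √(25104.875/7) = 59.8866
CV = 59.8866 / 524.1250 = 0.11426 = 11.426%

11.4%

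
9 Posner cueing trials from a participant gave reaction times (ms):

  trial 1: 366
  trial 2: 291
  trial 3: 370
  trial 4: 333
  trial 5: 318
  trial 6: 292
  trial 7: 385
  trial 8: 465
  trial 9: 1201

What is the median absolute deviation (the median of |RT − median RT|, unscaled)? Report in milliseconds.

48 ms

Sorted: 291, 292, 318, 333, 366, 370, 385, 465, 1201 → median = 366
|x − 366|: 0, 75, 4, 33, 48, 74, 19, 99, 835
Sorted deviations: 0, 4, 19, 33, 48, 74, 75, 99, 835 → MAD = 48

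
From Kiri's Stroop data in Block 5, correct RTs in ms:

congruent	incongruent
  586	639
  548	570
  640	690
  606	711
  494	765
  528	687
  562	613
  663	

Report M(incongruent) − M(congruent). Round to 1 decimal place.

M(congruent) = 4627/8 = 578.375
M(incongruent) = 4675/7 = 667.857
Difference = 667.857 − 578.375 = 89.482 ms

89.5 ms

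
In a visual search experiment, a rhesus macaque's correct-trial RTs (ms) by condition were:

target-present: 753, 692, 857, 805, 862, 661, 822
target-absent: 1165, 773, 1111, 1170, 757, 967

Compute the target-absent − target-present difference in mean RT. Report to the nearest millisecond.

M(target-present) = 5452/7 = 778.857
M(target-absent) = 5943/6 = 990.500
Difference = 990.500 − 778.857 = 211.643 ms

212 ms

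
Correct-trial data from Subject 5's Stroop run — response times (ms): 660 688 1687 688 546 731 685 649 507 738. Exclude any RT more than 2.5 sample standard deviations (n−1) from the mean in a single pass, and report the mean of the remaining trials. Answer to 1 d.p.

n = 10, ΣRT = 7579, M = 757.900
Σ(x−M)² = 1008728.90; s = √(1008728.90/9) = 334.785
Cutoffs: 757.900 ± 2.5·334.785 → [-79.1, 1594.9]
Outside: 1687 → excluded.
Retained (n=9): Σ = 5892, mean = 5892/9 = 654.667

654.7 ms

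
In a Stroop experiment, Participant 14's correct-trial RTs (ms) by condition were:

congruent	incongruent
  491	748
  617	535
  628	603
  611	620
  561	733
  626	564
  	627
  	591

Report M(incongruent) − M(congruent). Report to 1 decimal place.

M(congruent) = 3534/6 = 589.000
M(incongruent) = 5021/8 = 627.625
Difference = 627.625 − 589.000 = 38.625 ms

38.6 ms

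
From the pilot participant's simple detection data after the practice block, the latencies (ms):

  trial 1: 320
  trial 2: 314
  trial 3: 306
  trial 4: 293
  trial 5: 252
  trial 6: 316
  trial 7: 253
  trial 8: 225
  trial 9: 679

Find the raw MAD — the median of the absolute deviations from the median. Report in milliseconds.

14 ms

Sorted: 225, 252, 253, 293, 306, 314, 316, 320, 679 → median = 306
|x − 306|: 14, 8, 0, 13, 54, 10, 53, 81, 373
Sorted deviations: 0, 8, 10, 13, 14, 53, 54, 81, 373 → MAD = 14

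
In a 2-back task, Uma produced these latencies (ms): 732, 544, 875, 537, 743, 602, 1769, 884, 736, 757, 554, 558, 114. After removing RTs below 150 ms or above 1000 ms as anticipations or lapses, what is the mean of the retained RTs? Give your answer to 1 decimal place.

Excluded: 114, 1769
Retained (n=11): Σ = 7522
Mean = 7522/11 = 683.8182

683.8 ms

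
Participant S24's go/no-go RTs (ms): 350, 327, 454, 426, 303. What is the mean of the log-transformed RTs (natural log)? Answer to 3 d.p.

5.907

ln(RT): 5.8579, 5.7900, 6.1181, 6.0544, 5.7137
Σ ln(RT) = 29.5342
Mean = 29.5342/5 = 5.90683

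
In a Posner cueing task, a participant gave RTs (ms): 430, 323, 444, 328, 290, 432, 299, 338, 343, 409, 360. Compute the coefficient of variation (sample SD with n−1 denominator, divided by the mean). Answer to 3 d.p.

n = 11, Σ = 3996, M = 363.2727
Σ(x−M)² = 31210.182; s = √(31210.182/10) = 55.8661
CV = 55.8661 / 363.2727 = 0.15379

0.154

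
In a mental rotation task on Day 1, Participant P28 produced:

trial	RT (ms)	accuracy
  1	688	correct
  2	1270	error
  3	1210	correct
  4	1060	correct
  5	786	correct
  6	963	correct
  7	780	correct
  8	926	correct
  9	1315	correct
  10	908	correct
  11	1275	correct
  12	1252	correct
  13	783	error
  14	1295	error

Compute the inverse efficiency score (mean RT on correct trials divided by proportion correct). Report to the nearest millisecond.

Correct trials (n=11): 688, 1210, 1060, 786, 963, 780, 926, 1315, 908, 1275, 1252
Mean correct RT = 11163/11 = 1014.8182 ms
Proportion correct = 11/14
IES = 1014.8182 / (11/14) = 1291.587 ms

1292 ms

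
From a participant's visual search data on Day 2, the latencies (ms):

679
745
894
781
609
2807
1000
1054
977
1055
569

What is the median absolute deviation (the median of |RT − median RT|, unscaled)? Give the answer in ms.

Sorted: 569, 609, 679, 745, 781, 894, 977, 1000, 1054, 1055, 2807 → median = 894
|x − 894|: 215, 149, 0, 113, 285, 1913, 106, 160, 83, 161, 325
Sorted deviations: 0, 83, 106, 113, 149, 160, 161, 215, 285, 325, 1913 → MAD = 160

160 ms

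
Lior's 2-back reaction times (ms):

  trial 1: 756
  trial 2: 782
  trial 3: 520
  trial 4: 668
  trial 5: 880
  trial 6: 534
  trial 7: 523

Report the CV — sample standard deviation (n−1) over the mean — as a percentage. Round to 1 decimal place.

21.8%

n = 7, Σ = 4663, M = 666.1429
Σ(x−M)² = 126544.857; s = √(126544.857/6) = 145.2268
CV = 145.2268 / 666.1429 = 0.21801 = 21.801%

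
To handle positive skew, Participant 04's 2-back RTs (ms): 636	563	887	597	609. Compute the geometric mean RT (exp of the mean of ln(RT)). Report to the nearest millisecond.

ln(RT): 6.4552, 6.3333, 6.7878, 6.3919, 6.4118
Mean ln(RT) = 32.3801/5 = 6.47601
Geometric mean = exp(6.47601) = 649.38 ms

649 ms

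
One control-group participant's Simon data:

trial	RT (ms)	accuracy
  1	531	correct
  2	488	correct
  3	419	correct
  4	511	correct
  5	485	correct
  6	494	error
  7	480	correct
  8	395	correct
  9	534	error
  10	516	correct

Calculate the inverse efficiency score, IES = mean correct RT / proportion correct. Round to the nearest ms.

598 ms

Correct trials (n=8): 531, 488, 419, 511, 485, 480, 395, 516
Mean correct RT = 3825/8 = 478.1250 ms
Proportion correct = 8/10
IES = 478.1250 / (8/10) = 597.656 ms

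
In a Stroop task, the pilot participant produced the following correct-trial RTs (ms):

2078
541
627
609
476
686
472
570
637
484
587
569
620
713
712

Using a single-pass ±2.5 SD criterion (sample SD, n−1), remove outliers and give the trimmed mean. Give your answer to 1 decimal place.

593.1 ms

n = 15, ΣRT = 10381, M = 692.067
Σ(x−M)² = 2143354.93; s = √(2143354.93/14) = 391.276
Cutoffs: 692.067 ± 2.5·391.276 → [-286.1, 1670.3]
Outside: 2078 → excluded.
Retained (n=14): Σ = 8303, mean = 8303/14 = 593.071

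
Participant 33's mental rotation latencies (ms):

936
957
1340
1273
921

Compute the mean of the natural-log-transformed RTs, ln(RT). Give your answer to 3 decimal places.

ln(RT): 6.8416, 6.8638, 7.2004, 7.1491, 6.8255
Σ ln(RT) = 34.8804
Mean = 34.8804/5 = 6.97609

6.976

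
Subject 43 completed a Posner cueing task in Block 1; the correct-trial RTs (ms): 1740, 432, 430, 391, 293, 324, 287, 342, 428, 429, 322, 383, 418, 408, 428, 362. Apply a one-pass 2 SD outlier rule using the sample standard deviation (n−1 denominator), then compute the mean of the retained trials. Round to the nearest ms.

378 ms

n = 16, ΣRT = 7417, M = 463.562
Σ(x−M)² = 1776933.94; s = √(1776933.94/15) = 344.183
Cutoffs: 463.562 ± 2·344.183 → [-224.8, 1151.9]
Outside: 1740 → excluded.
Retained (n=15): Σ = 5677, mean = 5677/15 = 378.467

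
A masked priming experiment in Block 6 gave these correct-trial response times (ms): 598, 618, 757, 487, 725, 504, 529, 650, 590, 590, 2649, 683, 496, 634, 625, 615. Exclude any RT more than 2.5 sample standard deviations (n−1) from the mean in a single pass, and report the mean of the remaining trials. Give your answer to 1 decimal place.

606.7 ms

n = 16, ΣRT = 11750, M = 734.375
Σ(x−M)² = 3999533.75; s = √(3999533.75/15) = 516.368
Cutoffs: 734.375 ± 2.5·516.368 → [-556.5, 2025.3]
Outside: 2649 → excluded.
Retained (n=15): Σ = 9101, mean = 9101/15 = 606.733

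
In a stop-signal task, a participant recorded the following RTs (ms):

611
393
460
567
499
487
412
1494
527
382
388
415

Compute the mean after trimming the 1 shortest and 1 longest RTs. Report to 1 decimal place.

475.9 ms

Sorted: 382, 388, 393, 412, 415, 460, 487, 499, 527, 567, 611, 1494
Drop lowest 1 (382) and highest 1 (1494)
Remaining (n=10): Σ = 4759, mean = 4759/10 = 475.900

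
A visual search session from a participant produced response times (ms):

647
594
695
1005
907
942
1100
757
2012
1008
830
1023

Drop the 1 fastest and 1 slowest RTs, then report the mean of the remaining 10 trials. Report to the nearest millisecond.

891 ms

Sorted: 594, 647, 695, 757, 830, 907, 942, 1005, 1008, 1023, 1100, 2012
Drop lowest 1 (594) and highest 1 (2012)
Remaining (n=10): Σ = 8914, mean = 8914/10 = 891.400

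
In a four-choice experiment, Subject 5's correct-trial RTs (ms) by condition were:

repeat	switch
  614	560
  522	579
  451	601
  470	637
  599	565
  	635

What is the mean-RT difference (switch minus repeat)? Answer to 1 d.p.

65.0 ms

M(repeat) = 2656/5 = 531.200
M(switch) = 3577/6 = 596.167
Difference = 596.167 − 531.200 = 64.967 ms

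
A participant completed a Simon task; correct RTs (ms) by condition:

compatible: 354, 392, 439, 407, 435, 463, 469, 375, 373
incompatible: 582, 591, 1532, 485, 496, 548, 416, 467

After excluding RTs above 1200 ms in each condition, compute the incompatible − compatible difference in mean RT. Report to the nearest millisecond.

incompatible: exclude 1532
M(compatible) = 3707/9 = 411.889
M(incompatible) = 3585/7 = 512.143
Difference = 512.143 − 411.889 = 100.254 ms

100 ms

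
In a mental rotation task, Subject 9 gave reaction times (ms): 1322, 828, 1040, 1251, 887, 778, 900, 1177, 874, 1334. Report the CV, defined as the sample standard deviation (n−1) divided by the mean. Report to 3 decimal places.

n = 10, Σ = 10391, M = 1039.1000
Σ(x−M)² = 413394.900; s = √(413394.900/9) = 214.3193
CV = 214.3193 / 1039.1000 = 0.20625

0.206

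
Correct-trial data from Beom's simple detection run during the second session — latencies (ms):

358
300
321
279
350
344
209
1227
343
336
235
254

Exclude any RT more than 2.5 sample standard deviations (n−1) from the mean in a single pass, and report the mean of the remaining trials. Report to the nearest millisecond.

n = 12, ΣRT = 4556, M = 379.667
Σ(x−M)² = 809616.67; s = √(809616.67/11) = 271.296
Cutoffs: 379.667 ± 2.5·271.296 → [-298.6, 1057.9]
Outside: 1227 → excluded.
Retained (n=11): Σ = 3329, mean = 3329/11 = 302.636

303 ms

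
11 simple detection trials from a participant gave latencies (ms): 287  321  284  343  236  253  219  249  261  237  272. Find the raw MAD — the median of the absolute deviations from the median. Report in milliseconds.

Sorted: 219, 236, 237, 249, 253, 261, 272, 284, 287, 321, 343 → median = 261
|x − 261|: 26, 60, 23, 82, 25, 8, 42, 12, 0, 24, 11
Sorted deviations: 0, 8, 11, 12, 23, 24, 25, 26, 42, 60, 82 → MAD = 24

24 ms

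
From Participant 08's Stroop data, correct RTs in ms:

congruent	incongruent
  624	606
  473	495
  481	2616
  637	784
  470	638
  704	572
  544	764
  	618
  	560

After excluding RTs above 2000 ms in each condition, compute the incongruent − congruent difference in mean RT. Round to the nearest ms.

68 ms

incongruent: exclude 2616
M(congruent) = 3933/7 = 561.857
M(incongruent) = 5037/8 = 629.625
Difference = 629.625 − 561.857 = 67.768 ms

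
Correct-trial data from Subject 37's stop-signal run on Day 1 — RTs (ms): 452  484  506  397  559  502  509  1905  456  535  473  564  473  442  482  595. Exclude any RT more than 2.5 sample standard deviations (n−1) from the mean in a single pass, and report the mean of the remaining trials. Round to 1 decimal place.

n = 16, ΣRT = 9334, M = 583.375
Σ(x−M)² = 1901001.75; s = √(1901001.75/15) = 355.996
Cutoffs: 583.375 ± 2.5·355.996 → [-306.6, 1473.4]
Outside: 1905 → excluded.
Retained (n=15): Σ = 7429, mean = 7429/15 = 495.267

495.3 ms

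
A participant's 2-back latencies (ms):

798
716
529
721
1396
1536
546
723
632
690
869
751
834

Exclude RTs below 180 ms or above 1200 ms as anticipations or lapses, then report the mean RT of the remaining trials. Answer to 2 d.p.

709.91 ms

Excluded: 1396, 1536
Retained (n=11): Σ = 7809
Mean = 7809/11 = 709.9091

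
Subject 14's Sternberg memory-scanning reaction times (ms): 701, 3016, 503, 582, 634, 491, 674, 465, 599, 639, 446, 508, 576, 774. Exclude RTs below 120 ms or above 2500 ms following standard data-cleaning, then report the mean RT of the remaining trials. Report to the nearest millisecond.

584 ms

Excluded: 3016
Retained (n=13): Σ = 7592
Mean = 7592/13 = 584.0000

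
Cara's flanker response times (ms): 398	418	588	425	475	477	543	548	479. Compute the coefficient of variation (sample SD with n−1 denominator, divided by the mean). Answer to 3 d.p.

0.134

n = 9, Σ = 4351, M = 483.4444
Σ(x−M)² = 33778.222; s = √(33778.222/8) = 64.9791
CV = 64.9791 / 483.4444 = 0.13441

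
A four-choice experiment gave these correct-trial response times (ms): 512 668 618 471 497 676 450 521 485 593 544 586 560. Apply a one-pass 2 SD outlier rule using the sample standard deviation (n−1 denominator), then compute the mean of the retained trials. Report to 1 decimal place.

n = 13, ΣRT = 7181, M = 552.385
Σ(x−M)² = 63191.08; s = √(63191.08/12) = 72.567
Cutoffs: 552.385 ± 2·72.567 → [407.3, 697.5]
No RTs fall outside the cutoffs; all 13 retained. Mean = 7181/13 = 552.385

552.4 ms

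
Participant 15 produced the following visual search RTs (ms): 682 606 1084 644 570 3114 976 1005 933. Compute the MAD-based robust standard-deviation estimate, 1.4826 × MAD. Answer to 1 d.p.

372.1 ms

Sorted: 570, 606, 644, 682, 933, 976, 1005, 1084, 3114 → median = 933
|x − 933| sorted: 0, 43, 72, 151, 251, 289, 327, 363, 2181 → MAD = 251
Robust SD ≈ 1.4826 × 251 = 372.133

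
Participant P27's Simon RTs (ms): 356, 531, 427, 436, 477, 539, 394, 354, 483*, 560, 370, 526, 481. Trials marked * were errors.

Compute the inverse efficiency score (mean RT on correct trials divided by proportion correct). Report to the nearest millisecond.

492 ms

Correct trials (n=12): 356, 531, 427, 436, 477, 539, 394, 354, 560, 370, 526, 481
Mean correct RT = 5451/12 = 454.2500 ms
Proportion correct = 12/13
IES = 454.2500 / (12/13) = 492.104 ms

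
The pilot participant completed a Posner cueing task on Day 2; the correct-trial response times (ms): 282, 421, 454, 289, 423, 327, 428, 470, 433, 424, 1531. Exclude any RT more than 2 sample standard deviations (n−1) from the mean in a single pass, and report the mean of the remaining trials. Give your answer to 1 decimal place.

n = 11, ΣRT = 5482, M = 498.364
Σ(x−M)² = 1215540.55; s = √(1215540.55/10) = 348.646
Cutoffs: 498.364 ± 2·348.646 → [-198.9, 1195.7]
Outside: 1531 → excluded.
Retained (n=10): Σ = 3951, mean = 3951/10 = 395.100

395.1 ms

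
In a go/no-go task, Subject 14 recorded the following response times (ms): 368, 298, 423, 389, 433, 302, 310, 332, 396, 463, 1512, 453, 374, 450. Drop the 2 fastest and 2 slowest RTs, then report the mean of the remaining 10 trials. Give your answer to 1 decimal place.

Sorted: 298, 302, 310, 332, 368, 374, 389, 396, 423, 433, 450, 453, 463, 1512
Drop lowest 2 (298, 302) and highest 2 (463, 1512)
Remaining (n=10): Σ = 3928, mean = 3928/10 = 392.800

392.8 ms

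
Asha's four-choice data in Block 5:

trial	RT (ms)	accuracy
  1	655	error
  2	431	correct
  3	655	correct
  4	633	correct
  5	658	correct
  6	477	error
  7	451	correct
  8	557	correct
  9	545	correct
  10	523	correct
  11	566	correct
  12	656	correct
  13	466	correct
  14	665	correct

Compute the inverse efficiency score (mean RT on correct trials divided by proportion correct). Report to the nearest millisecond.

Correct trials (n=12): 431, 655, 633, 658, 451, 557, 545, 523, 566, 656, 466, 665
Mean correct RT = 6806/12 = 567.1667 ms
Proportion correct = 12/14
IES = 567.1667 / (12/14) = 661.694 ms

662 ms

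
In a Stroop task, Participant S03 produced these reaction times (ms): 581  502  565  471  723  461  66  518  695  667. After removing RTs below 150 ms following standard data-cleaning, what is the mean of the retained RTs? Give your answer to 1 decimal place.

Excluded: 66
Retained (n=9): Σ = 5183
Mean = 5183/9 = 575.8889

575.9 ms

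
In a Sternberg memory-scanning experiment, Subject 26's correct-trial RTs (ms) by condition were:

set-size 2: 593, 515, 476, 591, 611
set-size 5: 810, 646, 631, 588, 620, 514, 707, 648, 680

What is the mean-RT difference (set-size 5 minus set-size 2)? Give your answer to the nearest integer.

M(set-size 2) = 2786/5 = 557.200
M(set-size 5) = 5844/9 = 649.333
Difference = 649.333 − 557.200 = 92.133 ms

92 ms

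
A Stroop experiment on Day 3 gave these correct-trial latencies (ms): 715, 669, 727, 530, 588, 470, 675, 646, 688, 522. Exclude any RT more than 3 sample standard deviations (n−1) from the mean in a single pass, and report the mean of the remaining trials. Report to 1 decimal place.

623.0 ms

n = 10, ΣRT = 6230, M = 623.000
Σ(x−M)² = 72338.00; s = √(72338.00/9) = 89.652
Cutoffs: 623.000 ± 3·89.652 → [354.0, 892.0]
No RTs fall outside the cutoffs; all 10 retained. Mean = 6230/10 = 623.000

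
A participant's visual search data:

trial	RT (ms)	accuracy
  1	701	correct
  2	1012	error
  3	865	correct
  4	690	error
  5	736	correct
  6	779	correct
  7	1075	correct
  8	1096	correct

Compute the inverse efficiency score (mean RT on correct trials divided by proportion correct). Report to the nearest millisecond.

Correct trials (n=6): 701, 865, 736, 779, 1075, 1096
Mean correct RT = 5252/6 = 875.3333 ms
Proportion correct = 6/8
IES = 875.3333 / (6/8) = 1167.111 ms

1167 ms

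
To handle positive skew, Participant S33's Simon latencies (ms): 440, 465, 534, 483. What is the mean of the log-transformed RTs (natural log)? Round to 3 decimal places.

ln(RT): 6.0868, 6.1420, 6.2804, 6.1800
Σ ln(RT) = 24.6892
Mean = 24.6892/4 = 6.17231

6.172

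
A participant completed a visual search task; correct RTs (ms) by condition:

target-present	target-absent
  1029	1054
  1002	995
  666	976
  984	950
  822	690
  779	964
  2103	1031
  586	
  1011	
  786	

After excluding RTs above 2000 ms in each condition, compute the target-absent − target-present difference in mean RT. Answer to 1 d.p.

99.8 ms

target-present: exclude 2103
M(target-present) = 7665/9 = 851.667
M(target-absent) = 6660/7 = 951.429
Difference = 951.429 − 851.667 = 99.762 ms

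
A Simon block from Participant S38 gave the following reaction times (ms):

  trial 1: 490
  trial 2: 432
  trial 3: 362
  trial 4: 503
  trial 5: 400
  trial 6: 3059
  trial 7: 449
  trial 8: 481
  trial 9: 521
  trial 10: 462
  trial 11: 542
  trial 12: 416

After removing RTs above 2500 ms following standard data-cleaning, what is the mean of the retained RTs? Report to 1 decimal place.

459.8 ms

Excluded: 3059
Retained (n=11): Σ = 5058
Mean = 5058/11 = 459.8182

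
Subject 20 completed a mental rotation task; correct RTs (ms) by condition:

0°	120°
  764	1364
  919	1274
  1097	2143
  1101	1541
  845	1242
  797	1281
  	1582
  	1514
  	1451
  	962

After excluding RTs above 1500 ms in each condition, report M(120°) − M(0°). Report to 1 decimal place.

341.8 ms

120°: exclude 2143, 1541, 1582, 1514
M(0°) = 5523/6 = 920.500
M(120°) = 7574/6 = 1262.333
Difference = 1262.333 − 920.500 = 341.833 ms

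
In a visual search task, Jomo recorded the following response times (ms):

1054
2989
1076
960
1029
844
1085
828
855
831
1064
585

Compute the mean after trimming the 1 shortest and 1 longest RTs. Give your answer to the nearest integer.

963 ms

Sorted: 585, 828, 831, 844, 855, 960, 1029, 1054, 1064, 1076, 1085, 2989
Drop lowest 1 (585) and highest 1 (2989)
Remaining (n=10): Σ = 9626, mean = 9626/10 = 962.600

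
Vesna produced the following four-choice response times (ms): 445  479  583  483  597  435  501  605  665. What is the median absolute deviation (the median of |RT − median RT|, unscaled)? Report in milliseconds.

66 ms

Sorted: 435, 445, 479, 483, 501, 583, 597, 605, 665 → median = 501
|x − 501|: 56, 22, 82, 18, 96, 66, 0, 104, 164
Sorted deviations: 0, 18, 22, 56, 66, 82, 96, 104, 164 → MAD = 66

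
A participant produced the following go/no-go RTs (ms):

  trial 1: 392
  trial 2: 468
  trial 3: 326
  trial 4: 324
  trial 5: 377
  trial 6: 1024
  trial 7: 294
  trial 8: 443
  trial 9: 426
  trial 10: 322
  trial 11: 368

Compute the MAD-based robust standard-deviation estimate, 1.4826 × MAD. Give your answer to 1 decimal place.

78.6 ms

Sorted: 294, 322, 324, 326, 368, 377, 392, 426, 443, 468, 1024 → median = 377
|x − 377| sorted: 0, 9, 15, 49, 51, 53, 55, 66, 83, 91, 647 → MAD = 53
Robust SD ≈ 1.4826 × 53 = 78.578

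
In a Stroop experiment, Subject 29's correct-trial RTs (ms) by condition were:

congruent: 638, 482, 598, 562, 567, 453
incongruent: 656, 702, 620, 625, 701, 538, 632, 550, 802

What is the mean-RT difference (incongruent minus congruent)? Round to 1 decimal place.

M(congruent) = 3300/6 = 550.000
M(incongruent) = 5826/9 = 647.333
Difference = 647.333 − 550.000 = 97.333 ms

97.3 ms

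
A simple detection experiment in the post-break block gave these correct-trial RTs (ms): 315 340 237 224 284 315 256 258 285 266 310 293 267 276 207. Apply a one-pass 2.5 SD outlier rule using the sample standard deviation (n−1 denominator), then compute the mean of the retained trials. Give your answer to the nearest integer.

n = 15, ΣRT = 4133, M = 275.533
Σ(x−M)² = 18615.73; s = √(18615.73/14) = 36.465
Cutoffs: 275.533 ± 2.5·36.465 → [184.4, 366.7]
No RTs fall outside the cutoffs; all 15 retained. Mean = 4133/15 = 275.533

276 ms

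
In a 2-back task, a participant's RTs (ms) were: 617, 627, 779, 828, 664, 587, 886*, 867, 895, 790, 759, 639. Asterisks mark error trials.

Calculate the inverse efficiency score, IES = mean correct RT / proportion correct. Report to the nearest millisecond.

Correct trials (n=11): 617, 627, 779, 828, 664, 587, 867, 895, 790, 759, 639
Mean correct RT = 8052/11 = 732.0000 ms
Proportion correct = 11/12
IES = 732.0000 / (11/12) = 798.545 ms

799 ms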